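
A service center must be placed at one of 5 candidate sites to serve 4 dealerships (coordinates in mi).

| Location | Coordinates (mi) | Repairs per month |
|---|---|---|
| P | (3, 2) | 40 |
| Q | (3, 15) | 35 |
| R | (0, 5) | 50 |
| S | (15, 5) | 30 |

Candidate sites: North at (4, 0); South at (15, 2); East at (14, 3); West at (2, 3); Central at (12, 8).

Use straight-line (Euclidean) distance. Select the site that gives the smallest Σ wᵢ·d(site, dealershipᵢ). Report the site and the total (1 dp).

Total weighted distance at each candidate:
  North (4, 0): total = 1298.3
  South (15, 2): total = 1954.1
  East (14, 3): total = 1785.8
  West (2, 3): total = 1014.0
  Central (12, 8): total = 1577.5
Minimum is at West with total 1014.0 mi.

West, total 1014.0 mi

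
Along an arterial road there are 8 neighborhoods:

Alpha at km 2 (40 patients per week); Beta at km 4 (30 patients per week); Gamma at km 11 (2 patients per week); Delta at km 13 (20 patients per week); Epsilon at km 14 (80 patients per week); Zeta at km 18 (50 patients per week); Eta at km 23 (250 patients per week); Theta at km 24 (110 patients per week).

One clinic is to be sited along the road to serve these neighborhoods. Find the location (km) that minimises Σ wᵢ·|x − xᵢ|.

x = 23

For a sum of weighted absolute distances on a line, the optimum is the weighted median (not the mean). Total weight W = 582; half-weight = 291.
Sort by position and accumulate weight:
  km 2 (Alpha, w=40) → cum 40
  km 4 (Beta, w=30) → cum 70
  km 11 (Gamma, w=2) → cum 72
  km 13 (Delta, w=20) → cum 92
  km 14 (Epsilon, w=80) → cum 172
  km 18 (Zeta, w=50) → cum 222
  km 23 (Eta, w=250) → cum 472  ≥ 291 → median here
  km 24 (Theta, w=110) → cum 582
Optimal location: km 23.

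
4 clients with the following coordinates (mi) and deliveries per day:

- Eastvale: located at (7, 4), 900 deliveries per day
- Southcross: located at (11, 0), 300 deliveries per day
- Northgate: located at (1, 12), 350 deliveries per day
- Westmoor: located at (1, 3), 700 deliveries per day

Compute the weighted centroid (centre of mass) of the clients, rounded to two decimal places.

The minimiser of Σwᵢ‖p−pᵢ‖² is the weighted centroid p* = (Σwᵢpᵢ)/(Σwᵢ).
Σwᵢ = 2250.
Σwᵢxᵢ = 900·7 + 300·11 + 350·1 + 700·1 = 10650.
Σwᵢyᵢ = 900·4 + 300·0 + 350·12 + 700·3 = 9900.
x* = 10650/2250 = 4.73, y* = 9900/2250 = 4.40.

(4.73, 4.40)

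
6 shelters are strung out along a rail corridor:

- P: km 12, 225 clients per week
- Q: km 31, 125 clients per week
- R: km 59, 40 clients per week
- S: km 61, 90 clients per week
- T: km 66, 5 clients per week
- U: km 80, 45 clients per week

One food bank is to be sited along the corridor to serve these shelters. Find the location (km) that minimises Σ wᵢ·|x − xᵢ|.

For a sum of weighted absolute distances on a line, the optimum is the weighted median (not the mean). Total weight W = 530; half-weight = 265.
Sort by position and accumulate weight:
  km 12 (P, w=225) → cum 225
  km 31 (Q, w=125) → cum 350  ≥ 265 → median here
  km 59 (R, w=40) → cum 390
  km 61 (S, w=90) → cum 480
  km 66 (T, w=5) → cum 485
  km 80 (U, w=45) → cum 530
Optimal location: km 31.

x = 31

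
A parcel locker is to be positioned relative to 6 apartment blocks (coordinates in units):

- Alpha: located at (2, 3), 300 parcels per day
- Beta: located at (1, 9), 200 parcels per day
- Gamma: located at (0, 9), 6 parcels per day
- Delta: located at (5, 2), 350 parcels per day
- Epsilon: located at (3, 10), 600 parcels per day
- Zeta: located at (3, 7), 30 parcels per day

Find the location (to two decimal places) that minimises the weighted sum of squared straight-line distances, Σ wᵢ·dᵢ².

The minimiser of Σwᵢ‖p−pᵢ‖² is the weighted centroid p* = (Σwᵢpᵢ)/(Σwᵢ).
Σwᵢ = 1486.
Σwᵢxᵢ = 300·2 + 200·1 + 6·0 + 350·5 + 600·3 + 30·3 = 4440.
Σwᵢyᵢ = 300·3 + 200·9 + 6·9 + 350·2 + 600·10 + 30·7 = 9664.
x* = 4440/1486 = 2.99, y* = 9664/1486 = 6.50.

(2.99, 6.50)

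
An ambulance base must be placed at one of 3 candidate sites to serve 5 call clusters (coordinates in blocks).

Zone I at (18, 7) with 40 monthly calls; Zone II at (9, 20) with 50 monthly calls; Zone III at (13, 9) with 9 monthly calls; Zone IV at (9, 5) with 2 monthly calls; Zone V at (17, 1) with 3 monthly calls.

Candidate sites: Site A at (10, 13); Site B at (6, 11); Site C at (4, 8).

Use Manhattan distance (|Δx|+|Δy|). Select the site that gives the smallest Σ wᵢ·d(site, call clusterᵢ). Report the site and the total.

Total weighted distance at each candidate:
  Site A (10, 13): total = 1098
  Site B (6, 11): total = 1402
  Site C (4, 8): total = 1616
Minimum is at Site A with total 1098 blocks.

Site A, total 1098 blocks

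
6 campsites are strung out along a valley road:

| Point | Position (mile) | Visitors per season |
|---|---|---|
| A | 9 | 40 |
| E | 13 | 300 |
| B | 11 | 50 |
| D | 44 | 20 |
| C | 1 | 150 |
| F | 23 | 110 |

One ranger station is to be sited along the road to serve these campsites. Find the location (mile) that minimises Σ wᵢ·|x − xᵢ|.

For a sum of weighted absolute distances on a line, the optimum is the weighted median (not the mean). Total weight W = 670; half-weight = 335.
Sort by position and accumulate weight:
  mile 1 (C, w=150) → cum 150
  mile 9 (A, w=40) → cum 190
  mile 11 (B, w=50) → cum 240
  mile 13 (E, w=300) → cum 540  ≥ 335 → median here
  mile 23 (F, w=110) → cum 650
  mile 44 (D, w=20) → cum 670
Optimal location: mile 13.

x = 13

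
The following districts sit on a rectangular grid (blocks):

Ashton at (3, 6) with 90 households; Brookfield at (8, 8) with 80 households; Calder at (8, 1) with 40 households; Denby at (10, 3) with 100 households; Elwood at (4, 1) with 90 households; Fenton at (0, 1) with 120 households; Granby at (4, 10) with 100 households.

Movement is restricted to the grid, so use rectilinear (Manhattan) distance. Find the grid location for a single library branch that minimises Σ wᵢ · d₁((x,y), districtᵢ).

(4, 3)

Manhattan distance separates: Σwᵢ(|x−xᵢ|+|y−yᵢ|) = Σwᵢ|x−xᵢ| + Σwᵢ|y−yᵢ|, so x and y are optimised independently as 1-D weighted medians.
Total weight W = 620; half = 310.
x-coordinate, sorted with cumulative weight:
  x=0 (Fenton, w=120) cum 120
  x=3 (Ashton, w=90) cum 210
  x=4 (Elwood, w=90) cum 300
  x=4 (Granby, w=100) cum 400  ← median
  x=8 (Brookfield, w=80) cum 480
  x=8 (Calder, w=40) cum 520
  x=10 (Denby, w=100) cum 620
⇒ x* = 4
y-coordinate, sorted with cumulative weight:
  y=1 (Calder, w=40) cum 40
  y=1 (Elwood, w=90) cum 130
  y=1 (Fenton, w=120) cum 250
  y=3 (Denby, w=100) cum 350  ← median
  y=6 (Ashton, w=90) cum 440
  y=8 (Brookfield, w=80) cum 520
  y=10 (Granby, w=100) cum 620
⇒ y* = 3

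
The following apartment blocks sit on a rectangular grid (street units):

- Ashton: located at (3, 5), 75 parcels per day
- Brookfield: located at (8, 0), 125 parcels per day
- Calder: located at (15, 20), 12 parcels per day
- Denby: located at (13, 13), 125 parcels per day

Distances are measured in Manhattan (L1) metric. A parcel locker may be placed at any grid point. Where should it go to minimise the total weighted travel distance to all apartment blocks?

(8, 5)

Manhattan distance separates: Σwᵢ(|x−xᵢ|+|y−yᵢ|) = Σwᵢ|x−xᵢ| + Σwᵢ|y−yᵢ|, so x and y are optimised independently as 1-D weighted medians.
Total weight W = 337; half = 168.5.
x-coordinate, sorted with cumulative weight:
  x=3 (Ashton, w=75) cum 75
  x=8 (Brookfield, w=125) cum 200  ← median
  x=13 (Denby, w=125) cum 325
  x=15 (Calder, w=12) cum 337
⇒ x* = 8
y-coordinate, sorted with cumulative weight:
  y=0 (Brookfield, w=125) cum 125
  y=5 (Ashton, w=75) cum 200  ← median
  y=13 (Denby, w=125) cum 325
  y=20 (Calder, w=12) cum 337
⇒ y* = 5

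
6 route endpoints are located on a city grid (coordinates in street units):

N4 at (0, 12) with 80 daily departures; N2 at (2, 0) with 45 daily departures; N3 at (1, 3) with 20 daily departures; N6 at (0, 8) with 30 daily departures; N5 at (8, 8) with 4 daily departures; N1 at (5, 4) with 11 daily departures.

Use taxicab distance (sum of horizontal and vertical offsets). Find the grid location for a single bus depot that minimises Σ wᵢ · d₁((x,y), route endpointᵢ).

Manhattan distance separates: Σwᵢ(|x−xᵢ|+|y−yᵢ|) = Σwᵢ|x−xᵢ| + Σwᵢ|y−yᵢ|, so x and y are optimised independently as 1-D weighted medians.
Total weight W = 190; half = 95.
x-coordinate, sorted with cumulative weight:
  x=0 (N4, w=80) cum 80
  x=0 (N6, w=30) cum 110  ← median
  x=1 (N3, w=20) cum 130
  x=2 (N2, w=45) cum 175
  x=5 (N1, w=11) cum 186
  x=8 (N5, w=4) cum 190
⇒ x* = 0
y-coordinate, sorted with cumulative weight:
  y=0 (N2, w=45) cum 45
  y=3 (N3, w=20) cum 65
  y=4 (N1, w=11) cum 76
  y=8 (N6, w=30) cum 106  ← median
  y=8 (N5, w=4) cum 110
  y=12 (N4, w=80) cum 190
⇒ y* = 8

(0, 8)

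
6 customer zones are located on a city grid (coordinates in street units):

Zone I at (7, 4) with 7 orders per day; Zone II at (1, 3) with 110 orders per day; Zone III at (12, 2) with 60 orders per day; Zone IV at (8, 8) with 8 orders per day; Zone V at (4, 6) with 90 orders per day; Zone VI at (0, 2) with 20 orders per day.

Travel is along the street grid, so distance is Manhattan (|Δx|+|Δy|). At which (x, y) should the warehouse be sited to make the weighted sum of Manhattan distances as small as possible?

Manhattan distance separates: Σwᵢ(|x−xᵢ|+|y−yᵢ|) = Σwᵢ|x−xᵢ| + Σwᵢ|y−yᵢ|, so x and y are optimised independently as 1-D weighted medians.
Total weight W = 295; half = 147.5.
x-coordinate, sorted with cumulative weight:
  x=0 (Zone VI, w=20) cum 20
  x=1 (Zone II, w=110) cum 130
  x=4 (Zone V, w=90) cum 220  ← median
  x=7 (Zone I, w=7) cum 227
  x=8 (Zone IV, w=8) cum 235
  x=12 (Zone III, w=60) cum 295
⇒ x* = 4
y-coordinate, sorted with cumulative weight:
  y=2 (Zone III, w=60) cum 60
  y=2 (Zone VI, w=20) cum 80
  y=3 (Zone II, w=110) cum 190  ← median
  y=4 (Zone I, w=7) cum 197
  y=6 (Zone V, w=90) cum 287
  y=8 (Zone IV, w=8) cum 295
⇒ y* = 3

(4, 3)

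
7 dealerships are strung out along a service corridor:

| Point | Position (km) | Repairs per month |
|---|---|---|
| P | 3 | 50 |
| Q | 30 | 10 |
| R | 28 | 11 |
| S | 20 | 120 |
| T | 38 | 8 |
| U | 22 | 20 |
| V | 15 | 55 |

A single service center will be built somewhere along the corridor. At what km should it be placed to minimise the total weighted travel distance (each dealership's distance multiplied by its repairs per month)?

x = 20

For a sum of weighted absolute distances on a line, the optimum is the weighted median (not the mean). Total weight W = 274; half-weight = 137.
Sort by position and accumulate weight:
  km 3 (P, w=50) → cum 50
  km 15 (V, w=55) → cum 105
  km 20 (S, w=120) → cum 225  ≥ 137 → median here
  km 22 (U, w=20) → cum 245
  km 28 (R, w=11) → cum 256
  km 30 (Q, w=10) → cum 266
  km 38 (T, w=8) → cum 274
Optimal location: km 20.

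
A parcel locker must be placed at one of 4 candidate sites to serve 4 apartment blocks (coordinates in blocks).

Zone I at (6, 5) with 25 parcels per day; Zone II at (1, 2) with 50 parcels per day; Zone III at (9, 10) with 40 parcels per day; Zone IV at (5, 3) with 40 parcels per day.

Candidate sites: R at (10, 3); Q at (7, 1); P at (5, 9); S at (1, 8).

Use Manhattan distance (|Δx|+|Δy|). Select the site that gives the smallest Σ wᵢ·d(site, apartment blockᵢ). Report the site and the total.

Q, total 1075 blocks

Total weighted distance at each candidate:
  R (10, 3): total = 1170
  Q (7, 1): total = 1075
  P (5, 9): total = 1115
  S (1, 8): total = 1260
Minimum is at Q with total 1075 blocks.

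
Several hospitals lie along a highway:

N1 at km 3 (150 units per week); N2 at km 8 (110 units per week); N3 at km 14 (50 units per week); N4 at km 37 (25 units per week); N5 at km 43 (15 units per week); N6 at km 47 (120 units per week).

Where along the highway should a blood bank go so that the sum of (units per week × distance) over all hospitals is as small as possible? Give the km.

x = 8

For a sum of weighted absolute distances on a line, the optimum is the weighted median (not the mean). Total weight W = 470; half-weight = 235.
Sort by position and accumulate weight:
  km 3 (N1, w=150) → cum 150
  km 8 (N2, w=110) → cum 260  ≥ 235 → median here
  km 14 (N3, w=50) → cum 310
  km 37 (N4, w=25) → cum 335
  km 43 (N5, w=15) → cum 350
  km 47 (N6, w=120) → cum 470
Optimal location: km 8.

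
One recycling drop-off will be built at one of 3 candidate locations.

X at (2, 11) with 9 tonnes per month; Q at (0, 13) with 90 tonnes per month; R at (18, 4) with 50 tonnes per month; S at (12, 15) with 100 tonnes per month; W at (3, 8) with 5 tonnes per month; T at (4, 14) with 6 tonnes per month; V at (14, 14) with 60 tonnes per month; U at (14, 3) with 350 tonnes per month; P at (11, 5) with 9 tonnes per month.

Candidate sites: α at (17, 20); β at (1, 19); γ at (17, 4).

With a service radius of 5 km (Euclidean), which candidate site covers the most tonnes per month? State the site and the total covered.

Coverage radius r = 5 km; a point is covered iff (Δx)²+(Δy)² ≤ 5² = 25.
  α (17, 20): covers {none} → 0
  β (1, 19): covers {none} → 0
  γ (17, 4): covers {R, U} → 400
Maximum coverage at γ: 400 tonnes per month.

γ, covering 400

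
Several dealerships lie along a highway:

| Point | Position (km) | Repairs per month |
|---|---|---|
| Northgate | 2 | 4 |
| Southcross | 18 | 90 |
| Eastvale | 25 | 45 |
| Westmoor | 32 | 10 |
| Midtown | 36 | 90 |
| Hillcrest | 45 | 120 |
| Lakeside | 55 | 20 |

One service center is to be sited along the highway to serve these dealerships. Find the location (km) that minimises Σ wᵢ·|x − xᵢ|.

For a sum of weighted absolute distances on a line, the optimum is the weighted median (not the mean). Total weight W = 379; half-weight = 189.5.
Sort by position and accumulate weight:
  km 2 (Northgate, w=4) → cum 4
  km 18 (Southcross, w=90) → cum 94
  km 25 (Eastvale, w=45) → cum 139
  km 32 (Westmoor, w=10) → cum 149
  km 36 (Midtown, w=90) → cum 239  ≥ 189.5 → median here
  km 45 (Hillcrest, w=120) → cum 359
  km 55 (Lakeside, w=20) → cum 379
Optimal location: km 36.

x = 36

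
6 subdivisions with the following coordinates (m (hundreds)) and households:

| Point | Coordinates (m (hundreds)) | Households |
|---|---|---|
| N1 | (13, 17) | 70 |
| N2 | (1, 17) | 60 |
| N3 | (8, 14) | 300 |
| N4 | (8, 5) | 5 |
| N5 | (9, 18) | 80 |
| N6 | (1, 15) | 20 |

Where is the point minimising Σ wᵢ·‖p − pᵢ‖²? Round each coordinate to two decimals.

The minimiser of Σwᵢ‖p−pᵢ‖² is the weighted centroid p* = (Σwᵢpᵢ)/(Σwᵢ).
Σwᵢ = 535.
Σwᵢxᵢ = 70·13 + 60·1 + 300·8 + 5·8 + 80·9 + 20·1 = 4150.
Σwᵢyᵢ = 70·17 + 60·17 + 300·14 + 5·5 + 80·18 + 20·15 = 8175.
x* = 4150/535 = 7.76, y* = 8175/535 = 15.28.

(7.76, 15.28)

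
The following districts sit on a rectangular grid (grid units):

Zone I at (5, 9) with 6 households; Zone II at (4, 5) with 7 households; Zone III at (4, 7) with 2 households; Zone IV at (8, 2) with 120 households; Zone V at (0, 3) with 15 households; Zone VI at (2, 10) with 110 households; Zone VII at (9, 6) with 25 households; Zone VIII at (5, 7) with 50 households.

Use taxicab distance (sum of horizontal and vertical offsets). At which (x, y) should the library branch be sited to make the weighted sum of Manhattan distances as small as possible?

Manhattan distance separates: Σwᵢ(|x−xᵢ|+|y−yᵢ|) = Σwᵢ|x−xᵢ| + Σwᵢ|y−yᵢ|, so x and y are optimised independently as 1-D weighted medians.
Total weight W = 335; half = 167.5.
x-coordinate, sorted with cumulative weight:
  x=0 (Zone V, w=15) cum 15
  x=2 (Zone VI, w=110) cum 125
  x=4 (Zone II, w=7) cum 132
  x=4 (Zone III, w=2) cum 134
  x=5 (Zone I, w=6) cum 140
  x=5 (Zone VIII, w=50) cum 190  ← median
  x=8 (Zone IV, w=120) cum 310
  x=9 (Zone VII, w=25) cum 335
⇒ x* = 5
y-coordinate, sorted with cumulative weight:
  y=2 (Zone IV, w=120) cum 120
  y=3 (Zone V, w=15) cum 135
  y=5 (Zone II, w=7) cum 142
  y=6 (Zone VII, w=25) cum 167
  y=7 (Zone III, w=2) cum 169  ← median
  y=7 (Zone VIII, w=50) cum 219
  y=9 (Zone I, w=6) cum 225
  y=10 (Zone VI, w=110) cum 335
⇒ y* = 7

(5, 7)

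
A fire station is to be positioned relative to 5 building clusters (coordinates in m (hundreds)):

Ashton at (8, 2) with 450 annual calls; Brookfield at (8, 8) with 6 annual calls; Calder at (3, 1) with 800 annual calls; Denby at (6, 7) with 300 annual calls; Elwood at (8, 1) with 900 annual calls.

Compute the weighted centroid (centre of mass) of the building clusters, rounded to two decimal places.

The minimiser of Σwᵢ‖p−pᵢ‖² is the weighted centroid p* = (Σwᵢpᵢ)/(Σwᵢ).
Σwᵢ = 2456.
Σwᵢxᵢ = 450·8 + 6·8 + 800·3 + 300·6 + 900·8 = 15048.
Σwᵢyᵢ = 450·2 + 6·8 + 800·1 + 300·7 + 900·1 = 4748.
x* = 15048/2456 = 6.13, y* = 4748/2456 = 1.93.

(6.13, 1.93)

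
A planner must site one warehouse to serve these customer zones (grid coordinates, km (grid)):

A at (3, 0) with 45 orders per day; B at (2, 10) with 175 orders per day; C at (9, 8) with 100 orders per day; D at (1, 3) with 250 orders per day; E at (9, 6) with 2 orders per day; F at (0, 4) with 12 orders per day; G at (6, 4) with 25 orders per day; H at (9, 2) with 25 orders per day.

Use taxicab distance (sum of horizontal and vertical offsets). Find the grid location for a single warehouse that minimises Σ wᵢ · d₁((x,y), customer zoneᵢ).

(2, 3)

Manhattan distance separates: Σwᵢ(|x−xᵢ|+|y−yᵢ|) = Σwᵢ|x−xᵢ| + Σwᵢ|y−yᵢ|, so x and y are optimised independently as 1-D weighted medians.
Total weight W = 634; half = 317.
x-coordinate, sorted with cumulative weight:
  x=0 (F, w=12) cum 12
  x=1 (D, w=250) cum 262
  x=2 (B, w=175) cum 437  ← median
  x=3 (A, w=45) cum 482
  x=6 (G, w=25) cum 507
  x=9 (C, w=100) cum 607
  x=9 (E, w=2) cum 609
  x=9 (H, w=25) cum 634
⇒ x* = 2
y-coordinate, sorted with cumulative weight:
  y=0 (A, w=45) cum 45
  y=2 (H, w=25) cum 70
  y=3 (D, w=250) cum 320  ← median
  y=4 (F, w=12) cum 332
  y=4 (G, w=25) cum 357
  y=6 (E, w=2) cum 359
  y=8 (C, w=100) cum 459
  y=10 (B, w=175) cum 634
⇒ y* = 3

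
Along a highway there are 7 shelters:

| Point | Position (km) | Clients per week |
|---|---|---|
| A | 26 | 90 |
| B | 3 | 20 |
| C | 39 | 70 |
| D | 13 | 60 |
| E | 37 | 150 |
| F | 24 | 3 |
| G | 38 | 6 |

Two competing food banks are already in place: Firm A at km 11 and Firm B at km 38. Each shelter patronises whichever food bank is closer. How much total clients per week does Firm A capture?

83

The indifferent point is the midpoint (11+38)/2 = 24.5; shelters left of it (closer to Firm A at 11) go to Firm A, those right go to Firm B.
  B at 3 (w=20) → Firm A
  D at 13 (w=60) → Firm A
  F at 24 (w=3) → Firm A
  A at 26 (w=90) → Firm B
  E at 37 (w=150) → Firm B
  G at 38 (w=6) → Firm B
  C at 39 (w=70) → Firm B
Firm A captures 83; Firm B captures 316.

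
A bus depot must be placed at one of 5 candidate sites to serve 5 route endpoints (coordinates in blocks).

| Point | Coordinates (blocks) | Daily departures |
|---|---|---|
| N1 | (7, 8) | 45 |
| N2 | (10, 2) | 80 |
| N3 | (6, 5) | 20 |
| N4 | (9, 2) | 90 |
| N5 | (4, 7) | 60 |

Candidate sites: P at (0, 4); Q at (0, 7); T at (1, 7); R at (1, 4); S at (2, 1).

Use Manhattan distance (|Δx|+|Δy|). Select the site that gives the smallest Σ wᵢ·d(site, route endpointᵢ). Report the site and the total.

Total weighted distance at each candidate:
  P (0, 4): total = 3005
  Q (0, 7): total = 3220
  T (1, 7): total = 2925
  R (1, 4): total = 2710
  S (2, 1): total = 2620
Minimum is at S with total 2620 blocks.

S, total 2620 blocks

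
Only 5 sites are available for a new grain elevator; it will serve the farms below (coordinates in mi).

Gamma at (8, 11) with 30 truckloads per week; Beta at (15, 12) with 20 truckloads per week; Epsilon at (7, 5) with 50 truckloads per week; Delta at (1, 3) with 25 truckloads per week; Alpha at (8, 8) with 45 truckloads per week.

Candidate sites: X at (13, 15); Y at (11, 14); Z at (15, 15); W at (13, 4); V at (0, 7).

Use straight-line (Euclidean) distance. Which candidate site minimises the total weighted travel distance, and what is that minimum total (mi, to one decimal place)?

W, total 1316.3 mi

Total weighted distance at each candidate:
  X (13, 15): total = 1658.7
  Y (11, 14): total = 1382.7
  Z (15, 15): total = 1848.6
  W (13, 4): total = 1316.3
  V (0, 7): total = 1414.4
Minimum is at W with total 1316.3 mi.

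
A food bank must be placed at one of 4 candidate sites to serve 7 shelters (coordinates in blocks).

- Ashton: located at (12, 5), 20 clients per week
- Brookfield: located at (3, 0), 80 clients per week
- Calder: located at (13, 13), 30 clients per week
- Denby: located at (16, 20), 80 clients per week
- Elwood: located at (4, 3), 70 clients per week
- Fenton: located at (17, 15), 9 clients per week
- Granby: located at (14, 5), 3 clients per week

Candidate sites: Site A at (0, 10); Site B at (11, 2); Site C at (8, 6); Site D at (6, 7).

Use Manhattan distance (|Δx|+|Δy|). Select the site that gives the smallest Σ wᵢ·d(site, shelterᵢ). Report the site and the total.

Site C, total 3773 blocks

Total weighted distance at each candidate:
  Site A (0, 10): total = 4965
  Site B (11, 2): total = 3859
  Site C (8, 6): total = 3773
  Site D (6, 7): total = 3811
Minimum is at Site C with total 3773 blocks.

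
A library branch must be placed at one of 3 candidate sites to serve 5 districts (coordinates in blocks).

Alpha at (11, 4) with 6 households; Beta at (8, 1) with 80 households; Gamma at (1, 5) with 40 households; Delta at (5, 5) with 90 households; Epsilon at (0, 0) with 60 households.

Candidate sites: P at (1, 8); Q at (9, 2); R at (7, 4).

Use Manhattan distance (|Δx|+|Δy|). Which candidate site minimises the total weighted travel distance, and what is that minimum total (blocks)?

R, total 1554 blocks

Total weighted distance at each candidate:
  P (1, 8): total = 2494
  Q (9, 2): total = 1914
  R (7, 4): total = 1554
Minimum is at R with total 1554 blocks.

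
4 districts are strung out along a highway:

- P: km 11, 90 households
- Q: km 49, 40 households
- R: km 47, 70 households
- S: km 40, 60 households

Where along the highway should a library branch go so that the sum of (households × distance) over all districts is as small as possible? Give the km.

x = 40

For a sum of weighted absolute distances on a line, the optimum is the weighted median (not the mean). Total weight W = 260; half-weight = 130.
Sort by position and accumulate weight:
  km 11 (P, w=90) → cum 90
  km 40 (S, w=60) → cum 150  ≥ 130 → median here
  km 47 (R, w=70) → cum 220
  km 49 (Q, w=40) → cum 260
Optimal location: km 40.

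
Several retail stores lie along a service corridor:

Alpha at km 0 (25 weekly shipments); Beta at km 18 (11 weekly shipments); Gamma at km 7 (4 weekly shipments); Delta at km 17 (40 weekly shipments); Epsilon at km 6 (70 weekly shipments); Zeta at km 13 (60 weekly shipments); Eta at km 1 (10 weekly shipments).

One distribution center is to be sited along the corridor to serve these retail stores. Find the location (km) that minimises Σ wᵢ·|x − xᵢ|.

x = 13

For a sum of weighted absolute distances on a line, the optimum is the weighted median (not the mean). Total weight W = 220; half-weight = 110.
Sort by position and accumulate weight:
  km 0 (Alpha, w=25) → cum 25
  km 1 (Eta, w=10) → cum 35
  km 6 (Epsilon, w=70) → cum 105
  km 7 (Gamma, w=4) → cum 109
  km 13 (Zeta, w=60) → cum 169  ≥ 110 → median here
  km 17 (Delta, w=40) → cum 209
  km 18 (Beta, w=11) → cum 220
Optimal location: km 13.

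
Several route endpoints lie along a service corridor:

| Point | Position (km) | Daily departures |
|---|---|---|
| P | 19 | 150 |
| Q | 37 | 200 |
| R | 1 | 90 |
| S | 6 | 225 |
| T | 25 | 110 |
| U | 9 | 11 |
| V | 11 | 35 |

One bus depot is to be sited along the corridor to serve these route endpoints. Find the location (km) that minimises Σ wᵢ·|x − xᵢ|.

x = 19

For a sum of weighted absolute distances on a line, the optimum is the weighted median (not the mean). Total weight W = 821; half-weight = 410.5.
Sort by position and accumulate weight:
  km 1 (R, w=90) → cum 90
  km 6 (S, w=225) → cum 315
  km 9 (U, w=11) → cum 326
  km 11 (V, w=35) → cum 361
  km 19 (P, w=150) → cum 511  ≥ 410.5 → median here
  km 25 (T, w=110) → cum 621
  km 37 (Q, w=200) → cum 821
Optimal location: km 19.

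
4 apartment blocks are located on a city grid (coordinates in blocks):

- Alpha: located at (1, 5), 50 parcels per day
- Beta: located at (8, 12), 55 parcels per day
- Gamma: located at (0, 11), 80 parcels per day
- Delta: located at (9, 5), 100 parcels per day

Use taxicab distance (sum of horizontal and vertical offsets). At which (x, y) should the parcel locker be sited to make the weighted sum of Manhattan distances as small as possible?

Manhattan distance separates: Σwᵢ(|x−xᵢ|+|y−yᵢ|) = Σwᵢ|x−xᵢ| + Σwᵢ|y−yᵢ|, so x and y are optimised independently as 1-D weighted medians.
Total weight W = 285; half = 142.5.
x-coordinate, sorted with cumulative weight:
  x=0 (Gamma, w=80) cum 80
  x=1 (Alpha, w=50) cum 130
  x=8 (Beta, w=55) cum 185  ← median
  x=9 (Delta, w=100) cum 285
⇒ x* = 8
y-coordinate, sorted with cumulative weight:
  y=5 (Alpha, w=50) cum 50
  y=5 (Delta, w=100) cum 150  ← median
  y=11 (Gamma, w=80) cum 230
  y=12 (Beta, w=55) cum 285
⇒ y* = 5

(8, 5)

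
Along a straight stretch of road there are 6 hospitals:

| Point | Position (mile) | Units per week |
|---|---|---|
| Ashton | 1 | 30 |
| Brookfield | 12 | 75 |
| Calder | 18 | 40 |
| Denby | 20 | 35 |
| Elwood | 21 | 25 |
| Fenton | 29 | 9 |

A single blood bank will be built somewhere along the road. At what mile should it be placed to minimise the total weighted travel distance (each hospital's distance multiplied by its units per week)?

For a sum of weighted absolute distances on a line, the optimum is the weighted median (not the mean). Total weight W = 214; half-weight = 107.
Sort by position and accumulate weight:
  mile 1 (Ashton, w=30) → cum 30
  mile 12 (Brookfield, w=75) → cum 105
  mile 18 (Calder, w=40) → cum 145  ≥ 107 → median here
  mile 20 (Denby, w=35) → cum 180
  mile 21 (Elwood, w=25) → cum 205
  mile 29 (Fenton, w=9) → cum 214
Optimal location: mile 18.

x = 18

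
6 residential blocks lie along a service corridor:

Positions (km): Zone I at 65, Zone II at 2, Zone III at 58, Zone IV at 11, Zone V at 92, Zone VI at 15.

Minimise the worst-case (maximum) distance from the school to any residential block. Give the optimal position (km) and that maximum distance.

The 1-center on a line is the midpoint of the two extreme points: leftmost at 2, rightmost at 92.
Optimal location = (2 + 92)/2 = 47; maximum distance = (92 − 2)/2 = 45.

location 47, max distance 45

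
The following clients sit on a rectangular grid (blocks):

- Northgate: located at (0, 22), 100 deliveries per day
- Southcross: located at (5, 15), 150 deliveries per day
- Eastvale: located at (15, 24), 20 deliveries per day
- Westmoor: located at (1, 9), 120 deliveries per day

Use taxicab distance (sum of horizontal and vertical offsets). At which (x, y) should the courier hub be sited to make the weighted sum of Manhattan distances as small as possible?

Manhattan distance separates: Σwᵢ(|x−xᵢ|+|y−yᵢ|) = Σwᵢ|x−xᵢ| + Σwᵢ|y−yᵢ|, so x and y are optimised independently as 1-D weighted medians.
Total weight W = 390; half = 195.
x-coordinate, sorted with cumulative weight:
  x=0 (Northgate, w=100) cum 100
  x=1 (Westmoor, w=120) cum 220  ← median
  x=5 (Southcross, w=150) cum 370
  x=15 (Eastvale, w=20) cum 390
⇒ x* = 1
y-coordinate, sorted with cumulative weight:
  y=9 (Westmoor, w=120) cum 120
  y=15 (Southcross, w=150) cum 270  ← median
  y=22 (Northgate, w=100) cum 370
  y=24 (Eastvale, w=20) cum 390
⇒ y* = 15

(1, 15)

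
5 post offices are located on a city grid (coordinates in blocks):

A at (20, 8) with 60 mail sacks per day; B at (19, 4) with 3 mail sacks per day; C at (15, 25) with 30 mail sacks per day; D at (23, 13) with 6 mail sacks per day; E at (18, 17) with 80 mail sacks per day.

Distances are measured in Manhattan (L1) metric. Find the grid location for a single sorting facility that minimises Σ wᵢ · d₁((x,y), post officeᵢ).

(18, 17)

Manhattan distance separates: Σwᵢ(|x−xᵢ|+|y−yᵢ|) = Σwᵢ|x−xᵢ| + Σwᵢ|y−yᵢ|, so x and y are optimised independently as 1-D weighted medians.
Total weight W = 179; half = 89.5.
x-coordinate, sorted with cumulative weight:
  x=15 (C, w=30) cum 30
  x=18 (E, w=80) cum 110  ← median
  x=19 (B, w=3) cum 113
  x=20 (A, w=60) cum 173
  x=23 (D, w=6) cum 179
⇒ x* = 18
y-coordinate, sorted with cumulative weight:
  y=4 (B, w=3) cum 3
  y=8 (A, w=60) cum 63
  y=13 (D, w=6) cum 69
  y=17 (E, w=80) cum 149  ← median
  y=25 (C, w=30) cum 179
⇒ y* = 17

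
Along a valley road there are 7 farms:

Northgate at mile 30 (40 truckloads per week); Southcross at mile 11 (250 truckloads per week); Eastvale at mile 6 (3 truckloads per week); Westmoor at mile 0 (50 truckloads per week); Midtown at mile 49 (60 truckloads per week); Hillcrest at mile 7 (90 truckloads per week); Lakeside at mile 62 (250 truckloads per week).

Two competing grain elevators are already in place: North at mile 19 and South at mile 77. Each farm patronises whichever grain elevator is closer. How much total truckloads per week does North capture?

The indifferent point is the midpoint (19+77)/2 = 48; farms left of it (closer to North at 19) go to North, those right go to South.
  Westmoor at 0 (w=50) → North
  Eastvale at 6 (w=3) → North
  Hillcrest at 7 (w=90) → North
  Southcross at 11 (w=250) → North
  Northgate at 30 (w=40) → North
  Midtown at 49 (w=60) → South
  Lakeside at 62 (w=250) → South
North captures 433; South captures 310.

433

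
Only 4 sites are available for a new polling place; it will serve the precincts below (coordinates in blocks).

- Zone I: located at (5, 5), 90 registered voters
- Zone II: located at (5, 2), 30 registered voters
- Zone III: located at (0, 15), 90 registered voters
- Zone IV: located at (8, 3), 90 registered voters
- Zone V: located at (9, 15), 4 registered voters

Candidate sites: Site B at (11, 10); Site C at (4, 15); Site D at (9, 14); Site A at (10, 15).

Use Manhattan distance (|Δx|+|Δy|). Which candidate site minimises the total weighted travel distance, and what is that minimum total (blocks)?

Site C, total 3230 blocks

Total weighted distance at each candidate:
  Site B (11, 10): total = 3778
  Site C (4, 15): total = 3230
  Site D (9, 14): total = 3634
  Site A (10, 15): total = 4054
Minimum is at Site C with total 3230 blocks.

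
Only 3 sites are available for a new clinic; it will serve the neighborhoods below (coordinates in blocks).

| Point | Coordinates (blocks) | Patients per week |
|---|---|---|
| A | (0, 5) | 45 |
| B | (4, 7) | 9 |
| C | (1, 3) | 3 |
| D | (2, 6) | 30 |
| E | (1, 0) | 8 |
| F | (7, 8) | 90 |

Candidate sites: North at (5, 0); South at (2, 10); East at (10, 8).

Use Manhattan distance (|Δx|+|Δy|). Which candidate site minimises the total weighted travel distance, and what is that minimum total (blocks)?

South, total 1222 blocks

Total weighted distance at each candidate:
  North (5, 0): total = 1745
  South (2, 10): total = 1222
  East (10, 8): total = 1396
Minimum is at South with total 1222 blocks.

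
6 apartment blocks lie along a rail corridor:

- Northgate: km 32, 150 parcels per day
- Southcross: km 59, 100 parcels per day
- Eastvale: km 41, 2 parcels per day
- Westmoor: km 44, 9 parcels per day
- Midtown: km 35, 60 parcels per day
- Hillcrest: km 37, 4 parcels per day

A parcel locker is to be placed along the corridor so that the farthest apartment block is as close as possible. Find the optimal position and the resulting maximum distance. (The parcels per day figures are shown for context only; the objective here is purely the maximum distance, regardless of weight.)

location 45.5, max distance 13.5

The 1-center on a line is the midpoint of the two extreme points: leftmost at 32, rightmost at 59.
Optimal location = (32 + 59)/2 = 45.5; maximum distance = (59 − 32)/2 = 13.5.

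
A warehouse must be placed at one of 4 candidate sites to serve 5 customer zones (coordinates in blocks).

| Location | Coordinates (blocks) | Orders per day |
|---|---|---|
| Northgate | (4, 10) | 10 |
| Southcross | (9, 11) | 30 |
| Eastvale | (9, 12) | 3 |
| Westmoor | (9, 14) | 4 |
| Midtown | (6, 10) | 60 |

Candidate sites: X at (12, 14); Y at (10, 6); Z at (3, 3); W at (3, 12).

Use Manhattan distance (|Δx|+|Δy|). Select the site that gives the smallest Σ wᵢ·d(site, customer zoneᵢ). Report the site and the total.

Total weighted distance at each candidate:
  X (12, 14): total = 927
  Y (10, 6): total = 817
  Z (3, 3): total = 1213
  W (3, 12): total = 590
Minimum is at W with total 590 blocks.

W, total 590 blocks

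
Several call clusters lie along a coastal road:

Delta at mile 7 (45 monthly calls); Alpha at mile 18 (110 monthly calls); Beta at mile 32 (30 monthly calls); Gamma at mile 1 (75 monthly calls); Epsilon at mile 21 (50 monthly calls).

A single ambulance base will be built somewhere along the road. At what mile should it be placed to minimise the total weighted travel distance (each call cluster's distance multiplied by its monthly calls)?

x = 18

For a sum of weighted absolute distances on a line, the optimum is the weighted median (not the mean). Total weight W = 310; half-weight = 155.
Sort by position and accumulate weight:
  mile 1 (Gamma, w=75) → cum 75
  mile 7 (Delta, w=45) → cum 120
  mile 18 (Alpha, w=110) → cum 230  ≥ 155 → median here
  mile 21 (Epsilon, w=50) → cum 280
  mile 32 (Beta, w=30) → cum 310
Optimal location: mile 18.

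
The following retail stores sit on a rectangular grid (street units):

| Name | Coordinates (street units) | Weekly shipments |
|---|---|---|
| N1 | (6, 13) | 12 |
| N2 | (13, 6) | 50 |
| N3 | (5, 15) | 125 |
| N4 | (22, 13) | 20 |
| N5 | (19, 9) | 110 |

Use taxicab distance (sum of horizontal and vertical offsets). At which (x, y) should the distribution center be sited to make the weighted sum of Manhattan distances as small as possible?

(13, 9)

Manhattan distance separates: Σwᵢ(|x−xᵢ|+|y−yᵢ|) = Σwᵢ|x−xᵢ| + Σwᵢ|y−yᵢ|, so x and y are optimised independently as 1-D weighted medians.
Total weight W = 317; half = 158.5.
x-coordinate, sorted with cumulative weight:
  x=5 (N3, w=125) cum 125
  x=6 (N1, w=12) cum 137
  x=13 (N2, w=50) cum 187  ← median
  x=19 (N5, w=110) cum 297
  x=22 (N4, w=20) cum 317
⇒ x* = 13
y-coordinate, sorted with cumulative weight:
  y=6 (N2, w=50) cum 50
  y=9 (N5, w=110) cum 160  ← median
  y=13 (N1, w=12) cum 172
  y=13 (N4, w=20) cum 192
  y=15 (N3, w=125) cum 317
⇒ y* = 9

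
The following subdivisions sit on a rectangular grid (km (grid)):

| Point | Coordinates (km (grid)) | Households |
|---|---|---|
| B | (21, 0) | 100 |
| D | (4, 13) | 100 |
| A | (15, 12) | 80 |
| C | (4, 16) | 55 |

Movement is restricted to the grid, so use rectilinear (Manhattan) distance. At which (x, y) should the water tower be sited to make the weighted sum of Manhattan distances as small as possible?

Manhattan distance separates: Σwᵢ(|x−xᵢ|+|y−yᵢ|) = Σwᵢ|x−xᵢ| + Σwᵢ|y−yᵢ|, so x and y are optimised independently as 1-D weighted medians.
Total weight W = 335; half = 167.5.
x-coordinate, sorted with cumulative weight:
  x=4 (D, w=100) cum 100
  x=4 (C, w=55) cum 155
  x=15 (A, w=80) cum 235  ← median
  x=21 (B, w=100) cum 335
⇒ x* = 15
y-coordinate, sorted with cumulative weight:
  y=0 (B, w=100) cum 100
  y=12 (A, w=80) cum 180  ← median
  y=13 (D, w=100) cum 280
  y=16 (C, w=55) cum 335
⇒ y* = 12

(15, 12)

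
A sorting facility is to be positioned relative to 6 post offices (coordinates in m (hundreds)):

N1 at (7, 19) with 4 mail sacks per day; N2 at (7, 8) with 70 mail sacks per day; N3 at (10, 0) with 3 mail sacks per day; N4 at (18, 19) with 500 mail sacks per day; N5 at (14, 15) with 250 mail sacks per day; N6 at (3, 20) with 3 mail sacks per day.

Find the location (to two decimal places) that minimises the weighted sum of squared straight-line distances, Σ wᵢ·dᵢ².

The minimiser of Σwᵢ‖p−pᵢ‖² is the weighted centroid p* = (Σwᵢpᵢ)/(Σwᵢ).
Σwᵢ = 830.
Σwᵢxᵢ = 4·7 + 70·7 + 3·10 + 500·18 + 250·14 + 3·3 = 13057.
Σwᵢyᵢ = 4·19 + 70·8 + 3·0 + 500·19 + 250·15 + 3·20 = 13946.
x* = 13057/830 = 15.73, y* = 13946/830 = 16.80.

(15.73, 16.80)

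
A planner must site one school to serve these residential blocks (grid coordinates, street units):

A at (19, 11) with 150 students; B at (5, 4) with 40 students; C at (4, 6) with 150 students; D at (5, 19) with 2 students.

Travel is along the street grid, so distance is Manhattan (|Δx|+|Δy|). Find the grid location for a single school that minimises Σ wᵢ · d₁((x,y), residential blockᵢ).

(5, 6)

Manhattan distance separates: Σwᵢ(|x−xᵢ|+|y−yᵢ|) = Σwᵢ|x−xᵢ| + Σwᵢ|y−yᵢ|, so x and y are optimised independently as 1-D weighted medians.
Total weight W = 342; half = 171.
x-coordinate, sorted with cumulative weight:
  x=4 (C, w=150) cum 150
  x=5 (B, w=40) cum 190  ← median
  x=5 (D, w=2) cum 192
  x=19 (A, w=150) cum 342
⇒ x* = 5
y-coordinate, sorted with cumulative weight:
  y=4 (B, w=40) cum 40
  y=6 (C, w=150) cum 190  ← median
  y=11 (A, w=150) cum 340
  y=19 (D, w=2) cum 342
⇒ y* = 6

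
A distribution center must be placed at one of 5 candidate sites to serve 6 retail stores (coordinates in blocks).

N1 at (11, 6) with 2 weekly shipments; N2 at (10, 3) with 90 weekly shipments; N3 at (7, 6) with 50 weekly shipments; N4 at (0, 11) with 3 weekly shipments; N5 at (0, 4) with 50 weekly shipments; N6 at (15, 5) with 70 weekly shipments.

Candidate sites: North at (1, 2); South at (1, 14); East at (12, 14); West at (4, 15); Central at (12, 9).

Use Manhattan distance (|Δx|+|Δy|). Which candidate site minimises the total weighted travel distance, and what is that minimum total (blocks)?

Total weighted distance at each candidate:
  North (1, 2): total = 2798
  South (1, 14): total = 4708
  East (12, 14): total = 3823
  West (4, 15): total = 4496
  Central (12, 9): total = 2510
Minimum is at Central with total 2510 blocks.

Central, total 2510 blocks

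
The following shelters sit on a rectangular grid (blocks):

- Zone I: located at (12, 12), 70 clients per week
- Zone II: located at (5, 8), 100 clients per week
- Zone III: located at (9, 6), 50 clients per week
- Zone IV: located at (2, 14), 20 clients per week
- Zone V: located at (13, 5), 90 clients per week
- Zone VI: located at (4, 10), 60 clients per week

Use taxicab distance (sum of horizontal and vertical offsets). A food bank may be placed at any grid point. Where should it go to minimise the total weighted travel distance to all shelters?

Manhattan distance separates: Σwᵢ(|x−xᵢ|+|y−yᵢ|) = Σwᵢ|x−xᵢ| + Σwᵢ|y−yᵢ|, so x and y are optimised independently as 1-D weighted medians.
Total weight W = 390; half = 195.
x-coordinate, sorted with cumulative weight:
  x=2 (Zone IV, w=20) cum 20
  x=4 (Zone VI, w=60) cum 80
  x=5 (Zone II, w=100) cum 180
  x=9 (Zone III, w=50) cum 230  ← median
  x=12 (Zone I, w=70) cum 300
  x=13 (Zone V, w=90) cum 390
⇒ x* = 9
y-coordinate, sorted with cumulative weight:
  y=5 (Zone V, w=90) cum 90
  y=6 (Zone III, w=50) cum 140
  y=8 (Zone II, w=100) cum 240  ← median
  y=10 (Zone VI, w=60) cum 300
  y=12 (Zone I, w=70) cum 370
  y=14 (Zone IV, w=20) cum 390
⇒ y* = 8

(9, 8)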